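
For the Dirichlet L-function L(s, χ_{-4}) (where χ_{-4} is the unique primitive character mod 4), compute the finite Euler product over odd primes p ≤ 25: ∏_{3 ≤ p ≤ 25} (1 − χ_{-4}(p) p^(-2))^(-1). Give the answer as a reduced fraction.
∏ = 7900068038863/8628726988800

The odd primes p ≤ 25 are [3, 5, 7, 11, 13, 17, 19, 23]. For each, χ(p) = 1 if p ≡ 1 mod 4, χ(p) = −1 if p ≡ 3 mod 4. Taking (1 − χ(p)/p^2)^(-1) = p^2/(p^2 − χ(p)): (1 − (-1)/3^2)^(-1) · (1 − (1)/5^2)^(-1) · (1 − (-1)/7^2)^(-1) · (1 − (-1)/11^2)^(-1) · (1 − (1)/13^2)^(-1) · (1 − (1)/17^2)^(-1) · (1 − (-1)/19^2)^(-1) · (1 − (-1)/23^2)^(-1) = 7900068038863/8628726988800.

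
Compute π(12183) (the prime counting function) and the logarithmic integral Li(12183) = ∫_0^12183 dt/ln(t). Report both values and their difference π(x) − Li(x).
π(12183) = 1457;  Li(12183) ≈ 1480.57;  π(x) − Li(x) ≈ -23.57.

Direct count of primes ≤ 12183 gives π(12183) = 1457. Numerical evaluation of the logarithmic integral gives Li(12183) ≈ 1480.57. The difference π(x) − Li(x) ≈ -23.57 is typically negative for small/moderate x (Li(x) overestimates), though Littlewood's theorem shows this sign changes infinitely often.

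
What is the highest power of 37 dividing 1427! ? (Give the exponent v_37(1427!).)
v_37(1427!) = 39

Legendre's formula: v_p(n!) = Σ_{k ≥ 1} ⌊n / p^k⌋. For p = 37, n = 1427, the terms are:
  ⌊1427/37^1⌋ = ⌊1427/37⌋ = 38
  ⌊1427/37^2⌋ = ⌊1427/1369⌋ = 1
(the next term ⌊1427/37^3⌋ = 0, terminating the sum). Summing: v_37(1427!) = 38 + 1 = 39.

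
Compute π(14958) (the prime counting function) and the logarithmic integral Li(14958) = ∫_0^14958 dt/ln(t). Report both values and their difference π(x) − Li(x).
π(14958) = 1752;  Li(14958) ≈ 1772.26;  π(x) − Li(x) ≈ -20.26.

Direct count of primes ≤ 14958 gives π(14958) = 1752. Numerical evaluation of the logarithmic integral gives Li(14958) ≈ 1772.26. The difference π(x) − Li(x) ≈ -20.26 is typically negative for small/moderate x (Li(x) overestimates), though Littlewood's theorem shows this sign changes infinitely often.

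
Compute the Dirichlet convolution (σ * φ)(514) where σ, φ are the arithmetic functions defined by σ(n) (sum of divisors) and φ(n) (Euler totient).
(σ * φ)(514) = 2056

Divisors of 514: [1, 2, 257, 514]. For each d | 514:
  d = 1: σ(1) · φ(514/1) = 1 · 256 = 256
  d = 2: σ(2) · φ(514/2) = 3 · 256 = 768
  d = 257: σ(257) · φ(514/257) = 258 · 1 = 258
  d = 514: σ(514) · φ(514/514) = 774 · 1 = 774
Summing: (σ * φ)(514) = 256 + 768 + 258 + 774 = 2056.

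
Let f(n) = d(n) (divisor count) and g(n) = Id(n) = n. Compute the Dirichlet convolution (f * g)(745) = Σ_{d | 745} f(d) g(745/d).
(d * Id)(745) = 1057

Divisors of 745: [1, 5, 149, 745]. For each d | 745:
  d = 1: d(1) · Id(745/1) = 1 · 745 = 745
  d = 5: d(5) · Id(745/5) = 2 · 149 = 298
  d = 149: d(149) · Id(745/149) = 2 · 5 = 10
  d = 745: d(745) · Id(745/745) = 4 · 1 = 4
Summing: (d * Id)(745) = 745 + 298 + 10 + 4 = 1057.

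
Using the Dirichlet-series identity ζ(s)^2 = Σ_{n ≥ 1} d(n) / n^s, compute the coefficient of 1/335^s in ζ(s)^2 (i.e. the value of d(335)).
d(335) = 4

ζ(s)^2 = (Σ 1/m^s)(Σ 1/k^s). The coefficient of 1/n^s in the product is the number of ordered pairs (m, k) with mk = n, which equals d(n). For n = 335, divisors are [1, 5, 67, 335], so d(335) = 4.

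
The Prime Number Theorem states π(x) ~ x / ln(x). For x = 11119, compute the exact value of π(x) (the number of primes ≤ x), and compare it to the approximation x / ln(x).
π(11119) = 1348;  x/ln(x) ≈ 1193.49;  relative error ≈ 11.46%.

Directly count primes up to 11119: π(11119) = 1348. The PNT approximation gives 11119/ln(11119) ≈ 11119/9.31641 ≈ 1193.49. Relative error (π(x) − x/ln(x)) / π(x) ≈ 11.46%; the approximation is known to undercount slightly (Li(x) is a better estimate).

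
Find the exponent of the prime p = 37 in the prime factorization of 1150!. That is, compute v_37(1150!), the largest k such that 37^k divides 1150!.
v_37(1150!) = 31

Legendre's formula: v_p(n!) = Σ_{k ≥ 1} ⌊n / p^k⌋. For p = 37, n = 1150, the terms are:
  ⌊1150/37^1⌋ = ⌊1150/37⌋ = 31
(the next term ⌊1150/37^2⌋ = 0, terminating the sum). Summing: v_37(1150!) = 31 = 31.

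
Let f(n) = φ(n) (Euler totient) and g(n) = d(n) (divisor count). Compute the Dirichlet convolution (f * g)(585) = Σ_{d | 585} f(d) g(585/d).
(φ * d)(585) = 1092

Divisors of 585: [1, 3, 5, 9, 13, 15, 39, 45, 65, 117, 195, 585]. For each d | 585:
  d = 1: φ(1) · d(585/1) = 1 · 12 = 12
  d = 3: φ(3) · d(585/3) = 2 · 8 = 16
  d = 5: φ(5) · d(585/5) = 4 · 6 = 24
  d = 9: φ(9) · d(585/9) = 6 · 4 = 24
  d = 13: φ(13) · d(585/13) = 12 · 6 = 72
  d = 15: φ(15) · d(585/15) = 8 · 4 = 32
  d = 39: φ(39) · d(585/39) = 24 · 4 = 96
  d = 45: φ(45) · d(585/45) = 24 · 2 = 48
  d = 65: φ(65) · d(585/65) = 48 · 3 = 144
  d = 117: φ(117) · d(585/117) = 72 · 2 = 144
  d = 195: φ(195) · d(585/195) = 96 · 2 = 192
  d = 585: φ(585) · d(585/585) = 288 · 1 = 288
Summing: (φ * d)(585) = 12 + 16 + 24 + 24 + 72 + 32 + 96 + 48 + 144 + 144 + 192 + 288 = 1092.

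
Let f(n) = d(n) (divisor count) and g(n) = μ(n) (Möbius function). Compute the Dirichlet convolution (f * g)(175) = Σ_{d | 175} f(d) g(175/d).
(d * μ)(175) = 1

Divisors of 175: [1, 5, 7, 25, 35, 175]. For each d | 175:
  d = 1: d(1) · μ(175/1) = 1 · 0 = 0
  d = 5: d(5) · μ(175/5) = 2 · 1 = 2
  d = 7: d(7) · μ(175/7) = 2 · 0 = 0
  d = 25: d(25) · μ(175/25) = 3 · -1 = -3
  d = 35: d(35) · μ(175/35) = 4 · -1 = -4
  d = 175: d(175) · μ(175/175) = 6 · 1 = 6
Summing: (d * μ)(175) = 0 + 2 + 0 + -3 + -4 + 6 = 1.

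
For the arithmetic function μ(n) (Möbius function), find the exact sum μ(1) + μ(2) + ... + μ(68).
Σ_{n ≤ 68} μ(n) = -2

Compute μ(n) for each 1 ≤ n ≤ 68: μ(1) = 1, μ(2) = -1, μ(3) = -1, μ(4) = 0, μ(5) = -1, μ(6) = 1, μ(7) = -1, μ(8) = 0, μ(9) = 0, μ(10) = 1, μ(11) = -1, μ(12) = 0, μ(13) = -1, μ(14) = 1, μ(15) = 1, μ(16) = 0, μ(17) = -1, μ(18) = 0, μ(19) = -1, μ(20) = 0, μ(21) = 1, μ(22) = 1, μ(23) = -1, μ(24) = 0, μ(25) = 0, μ(26) = 1, μ(27) = 0, μ(28) = 0, μ(29) = -1, μ(30) = -1, μ(31) = -1, μ(32) = 0, μ(33) = 1, μ(34) = 1, μ(35) = 1, μ(36) = 0, μ(37) = -1, μ(38) = 1, μ(39) = 1, μ(40) = 0, μ(41) = -1, μ(42) = -1, μ(43) = -1, μ(44) = 0, μ(45) = 0, μ(46) = 1, μ(47) = -1, μ(48) = 0, μ(49) = 0, μ(50) = 0, μ(51) = 1, μ(52) = 0, μ(53) = -1, μ(54) = 0, μ(55) = 1, μ(56) = 0, μ(57) = 1, μ(58) = 1, μ(59) = -1, μ(60) = 0, μ(61) = -1, μ(62) = 1, μ(63) = 0, μ(64) = 0, μ(65) = 1, μ(66) = -1, μ(67) = -1, μ(68) = 0. Summing all 68 values: -2. (Mertens function M(x) = Σ_{n ≤ x} μ(n); on average M(x) should be small (PNT ⟺ M(x) = o(x)).)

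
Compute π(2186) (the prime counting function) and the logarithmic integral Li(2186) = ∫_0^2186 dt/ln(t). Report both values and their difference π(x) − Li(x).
π(2186) = 327;  Li(2186) ≈ 339.14;  π(x) − Li(x) ≈ -12.14.

Direct count of primes ≤ 2186 gives π(2186) = 327. Numerical evaluation of the logarithmic integral gives Li(2186) ≈ 339.14. The difference π(x) − Li(x) ≈ -12.14 is typically negative for small/moderate x (Li(x) overestimates), though Littlewood's theorem shows this sign changes infinitely often.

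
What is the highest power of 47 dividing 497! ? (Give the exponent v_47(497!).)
v_47(497!) = 10

Legendre's formula: v_p(n!) = Σ_{k ≥ 1} ⌊n / p^k⌋. For p = 47, n = 497, the terms are:
  ⌊497/47^1⌋ = ⌊497/47⌋ = 10
(the next term ⌊497/47^2⌋ = 0, terminating the sum). Summing: v_47(497!) = 10 = 10.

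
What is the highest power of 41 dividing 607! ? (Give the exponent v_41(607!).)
v_41(607!) = 14

Legendre's formula: v_p(n!) = Σ_{k ≥ 1} ⌊n / p^k⌋. For p = 41, n = 607, the terms are:
  ⌊607/41^1⌋ = ⌊607/41⌋ = 14
(the next term ⌊607/41^2⌋ = 0, terminating the sum). Summing: v_41(607!) = 14 = 14.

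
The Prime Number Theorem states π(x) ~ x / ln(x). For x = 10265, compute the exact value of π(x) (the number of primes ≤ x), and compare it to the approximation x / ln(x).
π(10265) = 1258;  x/ln(x) ≈ 1111.35;  relative error ≈ 11.66%.

Directly count primes up to 10265: π(10265) = 1258. The PNT approximation gives 10265/ln(10265) ≈ 10265/9.23650 ≈ 1111.35. Relative error (π(x) − x/ln(x)) / π(x) ≈ 11.66%; the approximation is known to undercount slightly (Li(x) is a better estimate).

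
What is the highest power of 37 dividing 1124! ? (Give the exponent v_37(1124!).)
v_37(1124!) = 30

Legendre's formula: v_p(n!) = Σ_{k ≥ 1} ⌊n / p^k⌋. For p = 37, n = 1124, the terms are:
  ⌊1124/37^1⌋ = ⌊1124/37⌋ = 30
(the next term ⌊1124/37^2⌋ = 0, terminating the sum). Summing: v_37(1124!) = 30 = 30.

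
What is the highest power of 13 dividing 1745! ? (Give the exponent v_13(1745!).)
v_13(1745!) = 144

Legendre's formula: v_p(n!) = Σ_{k ≥ 1} ⌊n / p^k⌋. For p = 13, n = 1745, the terms are:
  ⌊1745/13^1⌋ = ⌊1745/13⌋ = 134
  ⌊1745/13^2⌋ = ⌊1745/169⌋ = 10
(the next term ⌊1745/13^3⌋ = 0, terminating the sum). Summing: v_13(1745!) = 134 + 10 = 144.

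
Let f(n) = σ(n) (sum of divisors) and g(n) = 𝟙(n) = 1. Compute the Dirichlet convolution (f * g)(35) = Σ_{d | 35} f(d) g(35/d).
(σ * 𝟙)(35) = 63

Divisors of 35: [1, 5, 7, 35]. For each d | 35:
  d = 1: σ(1) · 𝟙(35/1) = 1 · 1 = 1
  d = 5: σ(5) · 𝟙(35/5) = 6 · 1 = 6
  d = 7: σ(7) · 𝟙(35/7) = 8 · 1 = 8
  d = 35: σ(35) · 𝟙(35/35) = 48 · 1 = 48
Summing: (σ * 𝟙)(35) = 1 + 6 + 8 + 48 = 63.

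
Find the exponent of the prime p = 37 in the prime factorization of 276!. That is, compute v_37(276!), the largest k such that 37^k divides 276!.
v_37(276!) = 7

Legendre's formula: v_p(n!) = Σ_{k ≥ 1} ⌊n / p^k⌋. For p = 37, n = 276, the terms are:
  ⌊276/37^1⌋ = ⌊276/37⌋ = 7
(the next term ⌊276/37^2⌋ = 0, terminating the sum). Summing: v_37(276!) = 7 = 7.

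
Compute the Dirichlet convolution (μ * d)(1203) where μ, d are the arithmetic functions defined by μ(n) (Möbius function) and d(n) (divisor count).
(μ * d)(1203) = 1

Divisors of 1203: [1, 3, 401, 1203]. For each d | 1203:
  d = 1: μ(1) · d(1203/1) = 1 · 4 = 4
  d = 3: μ(3) · d(1203/3) = -1 · 2 = -2
  d = 401: μ(401) · d(1203/401) = -1 · 2 = -2
  d = 1203: μ(1203) · d(1203/1203) = 1 · 1 = 1
Summing: (μ * d)(1203) = 4 + -2 + -2 + 1 = 1.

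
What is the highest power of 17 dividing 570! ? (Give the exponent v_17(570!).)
v_17(570!) = 34

Legendre's formula: v_p(n!) = Σ_{k ≥ 1} ⌊n / p^k⌋. For p = 17, n = 570, the terms are:
  ⌊570/17^1⌋ = ⌊570/17⌋ = 33
  ⌊570/17^2⌋ = ⌊570/289⌋ = 1
(the next term ⌊570/17^3⌋ = 0, terminating the sum). Summing: v_17(570!) = 33 + 1 = 34.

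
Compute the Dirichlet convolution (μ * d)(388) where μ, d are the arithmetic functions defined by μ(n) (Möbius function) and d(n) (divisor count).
(μ * d)(388) = 1

Divisors of 388: [1, 2, 4, 97, 194, 388]. For each d | 388:
  d = 1: μ(1) · d(388/1) = 1 · 6 = 6
  d = 2: μ(2) · d(388/2) = -1 · 4 = -4
  d = 4: μ(4) · d(388/4) = 0 · 2 = 0
  d = 97: μ(97) · d(388/97) = -1 · 3 = -3
  d = 194: μ(194) · d(388/194) = 1 · 2 = 2
  d = 388: μ(388) · d(388/388) = 0 · 1 = 0
Summing: (μ * d)(388) = 6 + -4 + 0 + -3 + 2 + 0 = 1.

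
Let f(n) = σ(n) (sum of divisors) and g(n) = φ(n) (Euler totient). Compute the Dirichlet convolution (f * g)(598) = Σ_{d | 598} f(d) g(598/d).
(σ * φ)(598) = 4784

Divisors of 598: [1, 2, 13, 23, 26, 46, 299, 598]. For each d | 598:
  d = 1: σ(1) · φ(598/1) = 1 · 264 = 264
  d = 2: σ(2) · φ(598/2) = 3 · 264 = 792
  d = 13: σ(13) · φ(598/13) = 14 · 22 = 308
  d = 23: σ(23) · φ(598/23) = 24 · 12 = 288
  d = 26: σ(26) · φ(598/26) = 42 · 22 = 924
  d = 46: σ(46) · φ(598/46) = 72 · 12 = 864
  d = 299: σ(299) · φ(598/299) = 336 · 1 = 336
  d = 598: σ(598) · φ(598/598) = 1008 · 1 = 1008
Summing: (σ * φ)(598) = 264 + 792 + 308 + 288 + 924 + 864 + 336 + 1008 = 4784.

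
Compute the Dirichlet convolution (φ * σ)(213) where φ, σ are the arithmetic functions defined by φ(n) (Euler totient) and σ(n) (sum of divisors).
(φ * σ)(213) = 852

Divisors of 213: [1, 3, 71, 213]. For each d | 213:
  d = 1: φ(1) · σ(213/1) = 1 · 288 = 288
  d = 3: φ(3) · σ(213/3) = 2 · 72 = 144
  d = 71: φ(71) · σ(213/71) = 70 · 4 = 280
  d = 213: φ(213) · σ(213/213) = 140 · 1 = 140
Summing: (φ * σ)(213) = 288 + 144 + 280 + 140 = 852.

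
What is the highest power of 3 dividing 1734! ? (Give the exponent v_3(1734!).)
v_3(1734!) = 864

Legendre's formula: v_p(n!) = Σ_{k ≥ 1} ⌊n / p^k⌋. For p = 3, n = 1734, the terms are:
  ⌊1734/3^1⌋ = ⌊1734/3⌋ = 578
  ⌊1734/3^2⌋ = ⌊1734/9⌋ = 192
  ⌊1734/3^3⌋ = ⌊1734/27⌋ = 64
  ⌊1734/3^4⌋ = ⌊1734/81⌋ = 21
  ⌊1734/3^5⌋ = ⌊1734/243⌋ = 7
  ⌊1734/3^6⌋ = ⌊1734/729⌋ = 2
(the next term ⌊1734/3^7⌋ = 0, terminating the sum). Summing: v_3(1734!) = 578 + 192 + 64 + 21 + 7 + 2 = 864.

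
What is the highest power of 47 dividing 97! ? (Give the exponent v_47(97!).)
v_47(97!) = 2

Legendre's formula: v_p(n!) = Σ_{k ≥ 1} ⌊n / p^k⌋. For p = 47, n = 97, the terms are:
  ⌊97/47^1⌋ = ⌊97/47⌋ = 2
(the next term ⌊97/47^2⌋ = 0, terminating the sum). Summing: v_47(97!) = 2 = 2.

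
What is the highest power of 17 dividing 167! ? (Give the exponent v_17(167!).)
v_17(167!) = 9

Legendre's formula: v_p(n!) = Σ_{k ≥ 1} ⌊n / p^k⌋. For p = 17, n = 167, the terms are:
  ⌊167/17^1⌋ = ⌊167/17⌋ = 9
(the next term ⌊167/17^2⌋ = 0, terminating the sum). Summing: v_17(167!) = 9 = 9.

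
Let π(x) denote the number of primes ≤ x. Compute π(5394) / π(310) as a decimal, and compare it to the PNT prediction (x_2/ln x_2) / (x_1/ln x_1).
π(5394)/π(310) = 711/63 ≈ 11.2857;  PNT prediction ≈ 11.6160.

π(310) = 63 and π(5394) = 711, so π(5394)/π(310) ≈ 11.2857. The PNT-predicted ratio is (5394/ln(5394)) / (310/ln(310)) ≈ 11.6160. The two agree to within a few percent, as expected.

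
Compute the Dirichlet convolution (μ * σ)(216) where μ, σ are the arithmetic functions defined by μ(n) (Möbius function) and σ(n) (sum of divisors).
(μ * σ)(216) = 216

Divisors of 216: [1, 2, 3, 4, 6, 8, 9, 12, 18, 24, 27, 36, 54, 72, 108, 216]. For each d | 216:
  d = 1: μ(1) · σ(216/1) = 1 · 600 = 600
  d = 2: μ(2) · σ(216/2) = -1 · 280 = -280
  d = 3: μ(3) · σ(216/3) = -1 · 195 = -195
  d = 4: μ(4) · σ(216/4) = 0 · 120 = 0
  d = 6: μ(6) · σ(216/6) = 1 · 91 = 91
  d = 8: μ(8) · σ(216/8) = 0 · 40 = 0
  d = 9: μ(9) · σ(216/9) = 0 · 60 = 0
  d = 12: μ(12) · σ(216/12) = 0 · 39 = 0
  d = 18: μ(18) · σ(216/18) = 0 · 28 = 0
  d = 24: μ(24) · σ(216/24) = 0 · 13 = 0
  d = 27: μ(27) · σ(216/27) = 0 · 15 = 0
  d = 36: μ(36) · σ(216/36) = 0 · 12 = 0
  d = 54: μ(54) · σ(216/54) = 0 · 7 = 0
  d = 72: μ(72) · σ(216/72) = 0 · 4 = 0
  d = 108: μ(108) · σ(216/108) = 0 · 3 = 0
  d = 216: μ(216) · σ(216/216) = 0 · 1 = 0
Summing: (μ * σ)(216) = 600 + -280 + -195 + 0 + 91 + 0 + 0 + 0 + 0 + 0 + 0 + 0 + 0 + 0 + 0 + 0 = 216.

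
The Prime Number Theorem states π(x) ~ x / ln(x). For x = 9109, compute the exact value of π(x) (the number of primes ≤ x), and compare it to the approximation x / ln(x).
π(9109) = 1130;  x/ln(x) ≈ 999.12;  relative error ≈ 11.58%.

Directly count primes up to 9109: π(9109) = 1130. The PNT approximation gives 9109/ln(9109) ≈ 9109/9.11702 ≈ 999.12. Relative error (π(x) − x/ln(x)) / π(x) ≈ 11.58%; the approximation is known to undercount slightly (Li(x) is a better estimate).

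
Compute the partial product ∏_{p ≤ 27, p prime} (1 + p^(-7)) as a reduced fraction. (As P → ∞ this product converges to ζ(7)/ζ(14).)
∏ = 1213055423679013780431254747580653474818754487990016/1203084832226034935165248483197620256588271403484375

The primes p ≤ 27 are [2, 3, 5, 7, 11, 13, 17, 19, 23]. For each, (1 + 1/p^7) = (p^7 + 1)/p^7. Multiplying these fractions over p ∈ [2, 3, 5, 7, 11, 13, 17, 19, 23] gives 1213055423679013780431254747580653474818754487990016/1203084832226034935165248483197620256588271403484375. (In the limit P → ∞ this tends to ζ(7)/ζ(14).)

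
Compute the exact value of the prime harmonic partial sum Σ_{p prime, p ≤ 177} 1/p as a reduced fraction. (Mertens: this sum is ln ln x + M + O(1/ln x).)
Σ 1/p = 319420215161551700804173656907103406301944826032199624513259054823197/166589903787325219380851695350896256250980509594874862046961683989710

π(177) = 40, so the primes ≤ 177 are [2, 3, 5, 7, 11, 13, 17, 19, 23, 29, 31, 37, 41, 43, 47, 53, 59, 61, 67, 71, 73, 79, 83, 89, 97, 101, 103, 107, 109, 113, 127, 131, 137, 139, 149, 151, 157, 163, 167, 173]. Summing 1/p over these primes: 319420215161551700804173656907103406301944826032199624513259054823197/166589903787325219380851695350896256250980509594874862046961683989710 ≈ 1.9174. Mertens estimate ln ln(177) + 0.2615 ≈ 1.9056.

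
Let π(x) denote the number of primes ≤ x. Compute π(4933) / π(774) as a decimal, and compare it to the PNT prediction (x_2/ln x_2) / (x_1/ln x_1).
π(4933)/π(774) = 659/137 ≈ 4.8102;  PNT prediction ≈ 4.9852.

π(774) = 137 and π(4933) = 659, so π(4933)/π(774) ≈ 4.8102. The PNT-predicted ratio is (4933/ln(4933)) / (774/ln(774)) ≈ 4.9852. The two agree to within a few percent, as expected.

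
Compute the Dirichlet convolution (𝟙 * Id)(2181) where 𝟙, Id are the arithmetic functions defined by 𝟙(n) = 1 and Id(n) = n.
(𝟙 * Id)(2181) = 2912

Divisors of 2181: [1, 3, 727, 2181]. For each d | 2181:
  d = 1: 𝟙(1) · Id(2181/1) = 1 · 2181 = 2181
  d = 3: 𝟙(3) · Id(2181/3) = 1 · 727 = 727
  d = 727: 𝟙(727) · Id(2181/727) = 1 · 3 = 3
  d = 2181: 𝟙(2181) · Id(2181/2181) = 1 · 1 = 1
Summing: (𝟙 * Id)(2181) = 2181 + 727 + 3 + 1 = 2912.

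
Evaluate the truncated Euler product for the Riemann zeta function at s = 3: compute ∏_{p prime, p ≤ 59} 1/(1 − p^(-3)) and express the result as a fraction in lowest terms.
∏ = 115000146464778681614198126342037237932886401/95672294696528702067767313816624165235458048

The primes p ≤ 59 are [2, 3, 5, 7, 11, 13, 17, 19, 23, 29, 31, 37, 41, 43, 47, 53, 59]. For each prime, (1 − 1/p^3)^(-1) = p^3 / (p^3 − 1). The product is (1 − 1/2^3)^(-1), (1 − 1/3^3)^(-1), (1 − 1/5^3)^(-1), (1 − 1/7^3)^(-1), (1 − 1/11^3)^(-1), (1 − 1/13^3)^(-1), (1 − 1/17^3)^(-1), (1 − 1/19^3)^(-1), (1 − 1/23^3)^(-1), (1 − 1/29^3)^(-1), (1 − 1/31^3)^(-1), (1 − 1/37^3)^(-1), (1 − 1/41^3)^(-1), (1 − 1/43^3)^(-1), (1 − 1/47^3)^(-1), (1 − 1/53^3)^(-1), (1 − 1/59^3)^(-1) = ∏ p^3 / (p^3 − 1) = 115000146464778681614198126342037237932886401/95672294696528702067767313816624165235458048.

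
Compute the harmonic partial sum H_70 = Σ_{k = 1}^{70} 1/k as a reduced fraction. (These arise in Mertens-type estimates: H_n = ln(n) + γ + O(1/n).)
H_70 = 42535343474848157886823113473/8801320137209899102584580800

Direct summation: H_70 = 1 + 1/2 + ... + 1/70. The least common denominator is lcm(1, ..., 70) = 79211881234889091923261227200; over this denominator the numerator is 79211881234889091923261227200 + 39605940617444545961630613600 + 26403960411629697307753742400 + 19802970308722272980815306800 + 15842376246977818384652245440 + 13201980205814848653876871200 + 11315983033555584560465889600 + 9901485154361136490407653400 + 8801320137209899102584580800 + 7921188123488909192326122720 + 7201080112262644720296475200 + 6600990102907424326938435600 + 6093221633453007071020094400 + 5657991516777792280232944800 + 5280792082325939461550748480 + 4950742577180568245203826700 + 4659522425581711289603601600 + 4400660068604949551292290400 + 4169046380783636417013748800 + 3960594061744454596163061360 + 3771994344518528186821963200 + 3600540056131322360148237600 + 3443994836299525735793966400 + 3300495051453712163469217800 + 3168475249395563676930449088 + 3046610816726503535510047200 + 2933773379069966367528193600 + 2828995758388896140116472400 + 2731444180513416962871076800 + 2640396041162969730775374240 + 2555221975319002965266491200 + 2475371288590284122601913350 + 2400360037420881573432158400 + 2329761212790855644801800800 + 2263196606711116912093177920 + 2200330034302474775646145200 + 2140861654997002484412465600 + 2084523190391818208506874400 + 2031073877817669023673364800 + 1980297030872227298081530680 + 1931997103289977851786859200 + 1885997172259264093410981600 + 1842136772904397486587470400 + 1800270028065661180074118800 + 1760264027441979820516916160 + 1721997418149762867896983200 + 1685359175210406211133217600 + 1650247525726856081734608900 + 1616569004793654937209412800 + 1584237624697781838465224544 + 1553174141860570429867867200 + 1523305408363251767755023600 + 1494563796884699847608702400 + 1466886689534983183764096800 + 1440216022452528944059295040 + 1414497879194448070058236200 + 1389682126927878805671249600 + 1365722090256708481435538400 + 1342574258218459185140020800 + 1320198020581484865387687120 + 1298555430080149047922315200 + 1277610987659501482633245600 + 1257331448172842728940654400 + 1237685644295142061300956675 + 1218644326690601414204018880 + 1200180018710440786716079200 + 1182266884102822267511361600 + 1164880606395427822400900400 + 1147998278766508578597988800 + 1131598303355558456046588960 = 382818091273633420981408021257, so H_70 = 382818091273633420981408021257/79211881234889091923261227200; reducing by gcd(382818091273633420981408021257, 79211881234889091923261227200) = 9 gives 42535343474848157886823113473/8801320137209899102584580800 ≈ 4.83284. (The PNT-adjacent estimate ln(70) + γ ≈ 4.82571 matches within O(1/n).)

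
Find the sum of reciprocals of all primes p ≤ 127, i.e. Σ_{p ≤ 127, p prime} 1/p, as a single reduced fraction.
Σ 1/p = 7457575819106455685806801283735357697478405891621/4014476939333036189094441199026045136645885247730

π(127) = 31, so the primes ≤ 127 are [2, 3, 5, 7, 11, 13, 17, 19, 23, 29, 31, 37, 41, 43, 47, 53, 59, 61, 67, 71, 73, 79, 83, 89, 97, 101, 103, 107, 109, 113, 127]. Summing 1/p over these primes: 7457575819106455685806801283735357697478405891621/4014476939333036189094441199026045136645885247730 ≈ 1.8577. Mertens estimate ln ln(127) + 0.2615 ≈ 1.8393.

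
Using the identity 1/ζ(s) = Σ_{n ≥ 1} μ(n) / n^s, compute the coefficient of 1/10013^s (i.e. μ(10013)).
μ(10013) = -1

Factor n = 10013 = 17 · 19 · 31. μ(n) = 0 if any exponent ≥ 2 (not squarefree); otherwise μ(n) = (−1)^{ω(n)} where ω(n) is the number of distinct prime factors. Applying: μ(10013) = -1.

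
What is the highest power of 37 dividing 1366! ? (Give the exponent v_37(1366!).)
v_37(1366!) = 36

Legendre's formula: v_p(n!) = Σ_{k ≥ 1} ⌊n / p^k⌋. For p = 37, n = 1366, the terms are:
  ⌊1366/37^1⌋ = ⌊1366/37⌋ = 36
(the next term ⌊1366/37^2⌋ = 0, terminating the sum). Summing: v_37(1366!) = 36 = 36.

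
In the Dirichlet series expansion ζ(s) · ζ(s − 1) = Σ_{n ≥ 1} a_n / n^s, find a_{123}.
σ(123) = 168

In the product (Σ m^0/m^s)(Σ k / k^s) = Σ (Σ_{d | n} d) / n^s, the coefficient of 1/n^s is σ(n) = Σ_{d | n} d. For n = 123, divisors are [1, 3, 41, 123]; summing: σ(123) = 168.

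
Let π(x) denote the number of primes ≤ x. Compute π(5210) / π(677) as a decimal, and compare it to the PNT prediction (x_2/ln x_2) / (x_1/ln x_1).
π(5210)/π(677) = 693/123 ≈ 5.6341;  PNT prediction ≈ 5.8607.

π(677) = 123 and π(5210) = 693, so π(5210)/π(677) ≈ 5.6341. The PNT-predicted ratio is (5210/ln(5210)) / (677/ln(677)) ≈ 5.8607. The two agree to within a few percent, as expected.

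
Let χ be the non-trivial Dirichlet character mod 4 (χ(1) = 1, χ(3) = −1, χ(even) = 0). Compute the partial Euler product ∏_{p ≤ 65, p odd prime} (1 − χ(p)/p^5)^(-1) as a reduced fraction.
∏ = 478212334295798677259125227573990358291095208018494528428976877948999059062284551009530475199/480056794509206891424767146601704797711651986953735424570384919662551238689346859653136384000

The odd primes p ≤ 65 are [3, 5, 7, 11, 13, 17, 19, 23, 29, 31, 37, 41, 43, 47, 53, 59, 61]. For each, χ(p) = 1 if p ≡ 1 mod 4, χ(p) = −1 if p ≡ 3 mod 4. Taking (1 − χ(p)/p^5)^(-1) = p^5/(p^5 − χ(p)): (1 − (-1)/3^5)^(-1) · (1 − (1)/5^5)^(-1) · (1 − (-1)/7^5)^(-1) · (1 − (-1)/11^5)^(-1) · (1 − (1)/13^5)^(-1) · (1 − (1)/17^5)^(-1) · (1 − (-1)/19^5)^(-1) · (1 − (-1)/23^5)^(-1) · (1 − (1)/29^5)^(-1) · (1 − (-1)/31^5)^(-1) · (1 − (1)/37^5)^(-1) · (1 − (1)/41^5)^(-1) · (1 − (-1)/43^5)^(-1) · (1 − (-1)/47^5)^(-1) · (1 − (1)/53^5)^(-1) · (1 − (-1)/59^5)^(-1) · (1 − (1)/61^5)^(-1) = 478212334295798677259125227573990358291095208018494528428976877948999059062284551009530475199/480056794509206891424767146601704797711651986953735424570384919662551238689346859653136384000.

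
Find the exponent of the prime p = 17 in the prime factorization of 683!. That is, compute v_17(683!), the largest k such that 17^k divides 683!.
v_17(683!) = 42

Legendre's formula: v_p(n!) = Σ_{k ≥ 1} ⌊n / p^k⌋. For p = 17, n = 683, the terms are:
  ⌊683/17^1⌋ = ⌊683/17⌋ = 40
  ⌊683/17^2⌋ = ⌊683/289⌋ = 2
(the next term ⌊683/17^3⌋ = 0, terminating the sum). Summing: v_17(683!) = 40 + 2 = 42.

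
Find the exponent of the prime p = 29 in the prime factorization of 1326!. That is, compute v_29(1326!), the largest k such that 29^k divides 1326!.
v_29(1326!) = 46

Legendre's formula: v_p(n!) = Σ_{k ≥ 1} ⌊n / p^k⌋. For p = 29, n = 1326, the terms are:
  ⌊1326/29^1⌋ = ⌊1326/29⌋ = 45
  ⌊1326/29^2⌋ = ⌊1326/841⌋ = 1
(the next term ⌊1326/29^3⌋ = 0, terminating the sum). Summing: v_29(1326!) = 45 + 1 = 46.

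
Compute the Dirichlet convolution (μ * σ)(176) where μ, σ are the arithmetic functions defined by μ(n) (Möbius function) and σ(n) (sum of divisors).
(μ * σ)(176) = 176

Divisors of 176: [1, 2, 4, 8, 11, 16, 22, 44, 88, 176]. For each d | 176:
  d = 1: μ(1) · σ(176/1) = 1 · 372 = 372
  d = 2: μ(2) · σ(176/2) = -1 · 180 = -180
  d = 4: μ(4) · σ(176/4) = 0 · 84 = 0
  d = 8: μ(8) · σ(176/8) = 0 · 36 = 0
  d = 11: μ(11) · σ(176/11) = -1 · 31 = -31
  d = 16: μ(16) · σ(176/16) = 0 · 12 = 0
  d = 22: μ(22) · σ(176/22) = 1 · 15 = 15
  d = 44: μ(44) · σ(176/44) = 0 · 7 = 0
  d = 88: μ(88) · σ(176/88) = 0 · 3 = 0
  d = 176: μ(176) · σ(176/176) = 0 · 1 = 0
Summing: (μ * σ)(176) = 372 + -180 + 0 + 0 + -31 + 0 + 15 + 0 + 0 + 0 = 176.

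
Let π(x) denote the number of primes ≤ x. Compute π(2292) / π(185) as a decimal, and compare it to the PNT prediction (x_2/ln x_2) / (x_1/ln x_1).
π(2292)/π(185) = 340/42 ≈ 8.0952;  PNT prediction ≈ 8.3591.

π(185) = 42 and π(2292) = 340, so π(2292)/π(185) ≈ 8.0952. The PNT-predicted ratio is (2292/ln(2292)) / (185/ln(185)) ≈ 8.3591. The two agree to within a few percent, as expected.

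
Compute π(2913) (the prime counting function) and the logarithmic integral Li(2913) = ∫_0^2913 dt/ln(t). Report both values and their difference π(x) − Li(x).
π(2913) = 421;  Li(2913) ≈ 431.87;  π(x) − Li(x) ≈ -10.87.

Direct count of primes ≤ 2913 gives π(2913) = 421. Numerical evaluation of the logarithmic integral gives Li(2913) ≈ 431.87. The difference π(x) − Li(x) ≈ -10.87 is typically negative for small/moderate x (Li(x) overestimates), though Littlewood's theorem shows this sign changes infinitely often.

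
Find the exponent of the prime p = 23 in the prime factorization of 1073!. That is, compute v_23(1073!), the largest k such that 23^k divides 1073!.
v_23(1073!) = 48

Legendre's formula: v_p(n!) = Σ_{k ≥ 1} ⌊n / p^k⌋. For p = 23, n = 1073, the terms are:
  ⌊1073/23^1⌋ = ⌊1073/23⌋ = 46
  ⌊1073/23^2⌋ = ⌊1073/529⌋ = 2
(the next term ⌊1073/23^3⌋ = 0, terminating the sum). Summing: v_23(1073!) = 46 + 2 = 48.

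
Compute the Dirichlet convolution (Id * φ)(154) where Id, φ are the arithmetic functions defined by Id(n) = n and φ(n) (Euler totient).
(Id * φ)(154) = 819

Divisors of 154: [1, 2, 7, 11, 14, 22, 77, 154]. For each d | 154:
  d = 1: Id(1) · φ(154/1) = 1 · 60 = 60
  d = 2: Id(2) · φ(154/2) = 2 · 60 = 120
  d = 7: Id(7) · φ(154/7) = 7 · 10 = 70
  d = 11: Id(11) · φ(154/11) = 11 · 6 = 66
  d = 14: Id(14) · φ(154/14) = 14 · 10 = 140
  d = 22: Id(22) · φ(154/22) = 22 · 6 = 132
  d = 77: Id(77) · φ(154/77) = 77 · 1 = 77
  d = 154: Id(154) · φ(154/154) = 154 · 1 = 154
Summing: (Id * φ)(154) = 60 + 120 + 70 + 66 + 140 + 132 + 77 + 154 = 819.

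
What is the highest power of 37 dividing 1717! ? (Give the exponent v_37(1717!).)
v_37(1717!) = 47

Legendre's formula: v_p(n!) = Σ_{k ≥ 1} ⌊n / p^k⌋. For p = 37, n = 1717, the terms are:
  ⌊1717/37^1⌋ = ⌊1717/37⌋ = 46
  ⌊1717/37^2⌋ = ⌊1717/1369⌋ = 1
(the next term ⌊1717/37^3⌋ = 0, terminating the sum). Summing: v_37(1717!) = 46 + 1 = 47.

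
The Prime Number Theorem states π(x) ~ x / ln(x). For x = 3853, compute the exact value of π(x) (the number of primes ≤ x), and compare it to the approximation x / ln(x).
π(3853) = 535;  x/ln(x) ≈ 466.66;  relative error ≈ 12.77%.

Directly count primes up to 3853: π(3853) = 535. The PNT approximation gives 3853/ln(3853) ≈ 3853/8.25661 ≈ 466.66. Relative error (π(x) − x/ln(x)) / π(x) ≈ 12.77%; the approximation is known to undercount slightly (Li(x) is a better estimate).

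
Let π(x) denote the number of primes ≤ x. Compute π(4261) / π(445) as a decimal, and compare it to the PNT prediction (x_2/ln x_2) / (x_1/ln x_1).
π(4261)/π(445) = 585/86 ≈ 6.8023;  PNT prediction ≈ 6.9868.

π(445) = 86 and π(4261) = 585, so π(4261)/π(445) ≈ 6.8023. The PNT-predicted ratio is (4261/ln(4261)) / (445/ln(445)) ≈ 6.9868. The two agree to within a few percent, as expected.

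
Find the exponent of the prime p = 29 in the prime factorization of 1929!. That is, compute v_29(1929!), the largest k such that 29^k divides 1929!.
v_29(1929!) = 68

Legendre's formula: v_p(n!) = Σ_{k ≥ 1} ⌊n / p^k⌋. For p = 29, n = 1929, the terms are:
  ⌊1929/29^1⌋ = ⌊1929/29⌋ = 66
  ⌊1929/29^2⌋ = ⌊1929/841⌋ = 2
(the next term ⌊1929/29^3⌋ = 0, terminating the sum). Summing: v_29(1929!) = 66 + 2 = 68.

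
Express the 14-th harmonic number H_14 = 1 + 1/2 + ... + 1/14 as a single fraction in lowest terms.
H_14 = 1171733/360360

Direct summation: H_14 = 1 + 1/2 + ... + 1/14. The least common denominator is lcm(1, ..., 14) = 360360; over this denominator the numerator is 360360 + 180180 + 120120 + 90090 + 72072 + 60060 + 51480 + 45045 + 40040 + 36036 + 32760 + 30030 + 27720 + 25740 = 1171733, so H_14 = 1171733/360360 (already in lowest terms) ≈ 3.25156. (The PNT-adjacent estimate ln(14) + γ ≈ 3.21627 matches within O(1/n).)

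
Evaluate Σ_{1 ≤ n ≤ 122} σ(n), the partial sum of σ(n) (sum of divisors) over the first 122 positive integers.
Σ_{n ≤ 122} σ(n) = 12292

Compute σ(n) for each 1 ≤ n ≤ 122: σ(1) = 1, σ(2) = 3, σ(3) = 4, σ(4) = 7, σ(5) = 6, σ(6) = 12, σ(7) = 8, σ(8) = 15, σ(9) = 13, σ(10) = 18, σ(11) = 12, σ(12) = 28, σ(13) = 14, σ(14) = 24, σ(15) = 24, σ(16) = 31, σ(17) = 18, σ(18) = 39, σ(19) = 20, σ(20) = 42, σ(21) = 32, σ(22) = 36, σ(23) = 24, σ(24) = 60, σ(25) = 31, σ(26) = 42, σ(27) = 40, σ(28) = 56, σ(29) = 30, σ(30) = 72, σ(31) = 32, σ(32) = 63, σ(33) = 48, σ(34) = 54, σ(35) = 48, σ(36) = 91, σ(37) = 38, σ(38) = 60, σ(39) = 56, σ(40) = 90, σ(41) = 42, σ(42) = 96, σ(43) = 44, σ(44) = 84, σ(45) = 78, σ(46) = 72, σ(47) = 48, σ(48) = 124, σ(49) = 57, σ(50) = 93, σ(51) = 72, σ(52) = 98, σ(53) = 54, σ(54) = 120, σ(55) = 72, σ(56) = 120, σ(57) = 80, σ(58) = 90, σ(59) = 60, σ(60) = 168, σ(61) = 62, σ(62) = 96, σ(63) = 104, σ(64) = 127, σ(65) = 84, σ(66) = 144, σ(67) = 68, σ(68) = 126, σ(69) = 96, σ(70) = 144, σ(71) = 72, σ(72) = 195, σ(73) = 74, σ(74) = 114, σ(75) = 124, σ(76) = 140, σ(77) = 96, σ(78) = 168, σ(79) = 80, σ(80) = 186, σ(81) = 121, σ(82) = 126, σ(83) = 84, σ(84) = 224, σ(85) = 108, σ(86) = 132, σ(87) = 120, σ(88) = 180, σ(89) = 90, σ(90) = 234, σ(91) = 112, σ(92) = 168, σ(93) = 128, σ(94) = 144, σ(95) = 120, σ(96) = 252, σ(97) = 98, σ(98) = 171, σ(99) = 156, σ(100) = 217, σ(101) = 102, σ(102) = 216, σ(103) = 104, σ(104) = 210, σ(105) = 192, σ(106) = 162, σ(107) = 108, σ(108) = 280, σ(109) = 110, σ(110) = 216, σ(111) = 152, σ(112) = 248, σ(113) = 114, σ(114) = 240, σ(115) = 144, σ(116) = 210, σ(117) = 182, σ(118) = 180, σ(119) = 144, σ(120) = 360, σ(121) = 133, σ(122) = 186. Summing all 122 values: 12292. (Average order: Σ_{n ≤ x} σ(n) ~ (π²/12) x². For x = 122, (π²/12)·122² ≈ 12241.60.)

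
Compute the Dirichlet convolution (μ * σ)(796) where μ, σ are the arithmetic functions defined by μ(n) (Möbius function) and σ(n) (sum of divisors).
(μ * σ)(796) = 796

Divisors of 796: [1, 2, 4, 199, 398, 796]. For each d | 796:
  d = 1: μ(1) · σ(796/1) = 1 · 1400 = 1400
  d = 2: μ(2) · σ(796/2) = -1 · 600 = -600
  d = 4: μ(4) · σ(796/4) = 0 · 200 = 0
  d = 199: μ(199) · σ(796/199) = -1 · 7 = -7
  d = 398: μ(398) · σ(796/398) = 1 · 3 = 3
  d = 796: μ(796) · σ(796/796) = 0 · 1 = 0
Summing: (μ * σ)(796) = 1400 + -600 + 0 + -7 + 3 + 0 = 796.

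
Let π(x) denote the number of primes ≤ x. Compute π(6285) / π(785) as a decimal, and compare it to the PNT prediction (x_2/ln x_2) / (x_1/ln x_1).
π(6285)/π(785) = 817/137 ≈ 5.9635;  PNT prediction ≈ 6.1020.

π(785) = 137 and π(6285) = 817, so π(6285)/π(785) ≈ 5.9635. The PNT-predicted ratio is (6285/ln(6285)) / (785/ln(785)) ≈ 6.1020. The two agree to within a few percent, as expected.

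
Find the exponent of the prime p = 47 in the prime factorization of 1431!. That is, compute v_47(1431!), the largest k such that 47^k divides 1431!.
v_47(1431!) = 30

Legendre's formula: v_p(n!) = Σ_{k ≥ 1} ⌊n / p^k⌋. For p = 47, n = 1431, the terms are:
  ⌊1431/47^1⌋ = ⌊1431/47⌋ = 30
(the next term ⌊1431/47^2⌋ = 0, terminating the sum). Summing: v_47(1431!) = 30 = 30.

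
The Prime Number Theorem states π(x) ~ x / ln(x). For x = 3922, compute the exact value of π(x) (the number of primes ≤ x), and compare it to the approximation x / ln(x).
π(3922) = 543;  x/ln(x) ≈ 473.99;  relative error ≈ 12.71%.

Directly count primes up to 3922: π(3922) = 543. The PNT approximation gives 3922/ln(3922) ≈ 3922/8.27436 ≈ 473.99. Relative error (π(x) − x/ln(x)) / π(x) ≈ 12.71%; the approximation is known to undercount slightly (Li(x) is a better estimate).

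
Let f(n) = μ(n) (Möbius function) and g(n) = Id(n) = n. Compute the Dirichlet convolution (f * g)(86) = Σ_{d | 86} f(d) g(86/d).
(μ * Id)(86) = 42

Divisors of 86: [1, 2, 43, 86]. For each d | 86:
  d = 1: μ(1) · Id(86/1) = 1 · 86 = 86
  d = 2: μ(2) · Id(86/2) = -1 · 43 = -43
  d = 43: μ(43) · Id(86/43) = -1 · 2 = -2
  d = 86: μ(86) · Id(86/86) = 1 · 1 = 1
Summing: (μ * Id)(86) = 86 + -43 + -2 + 1 = 42.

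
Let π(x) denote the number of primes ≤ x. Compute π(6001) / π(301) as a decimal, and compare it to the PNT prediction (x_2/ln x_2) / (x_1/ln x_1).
π(6001)/π(301) = 783/62 ≈ 12.6290;  PNT prediction ≈ 13.0789.

π(301) = 62 and π(6001) = 783, so π(6001)/π(301) ≈ 12.6290. The PNT-predicted ratio is (6001/ln(6001)) / (301/ln(301)) ≈ 13.0789. The two agree to within a few percent, as expected.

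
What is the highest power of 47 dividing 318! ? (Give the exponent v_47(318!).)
v_47(318!) = 6

Legendre's formula: v_p(n!) = Σ_{k ≥ 1} ⌊n / p^k⌋. For p = 47, n = 318, the terms are:
  ⌊318/47^1⌋ = ⌊318/47⌋ = 6
(the next term ⌊318/47^2⌋ = 0, terminating the sum). Summing: v_47(318!) = 6 = 6.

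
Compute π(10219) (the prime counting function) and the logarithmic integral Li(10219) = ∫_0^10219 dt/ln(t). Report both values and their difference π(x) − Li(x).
π(10219) = 1253;  Li(10219) ≈ 1269.89;  π(x) − Li(x) ≈ -16.89.

Direct count of primes ≤ 10219 gives π(10219) = 1253. Numerical evaluation of the logarithmic integral gives Li(10219) ≈ 1269.89. The difference π(x) − Li(x) ≈ -16.89 is typically negative for small/moderate x (Li(x) overestimates), though Littlewood's theorem shows this sign changes infinitely often.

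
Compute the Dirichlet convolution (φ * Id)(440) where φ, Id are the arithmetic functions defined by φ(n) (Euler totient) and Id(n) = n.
(φ * Id)(440) = 3780

Divisors of 440: [1, 2, 4, 5, 8, 10, 11, 20, 22, 40, 44, 55, 88, 110, 220, 440]. For each d | 440:
  d = 1: φ(1) · Id(440/1) = 1 · 440 = 440
  d = 2: φ(2) · Id(440/2) = 1 · 220 = 220
  d = 4: φ(4) · Id(440/4) = 2 · 110 = 220
  d = 5: φ(5) · Id(440/5) = 4 · 88 = 352
  d = 8: φ(8) · Id(440/8) = 4 · 55 = 220
  d = 10: φ(10) · Id(440/10) = 4 · 44 = 176
  d = 11: φ(11) · Id(440/11) = 10 · 40 = 400
  d = 20: φ(20) · Id(440/20) = 8 · 22 = 176
  d = 22: φ(22) · Id(440/22) = 10 · 20 = 200
  d = 40: φ(40) · Id(440/40) = 16 · 11 = 176
  d = 44: φ(44) · Id(440/44) = 20 · 10 = 200
  d = 55: φ(55) · Id(440/55) = 40 · 8 = 320
  d = 88: φ(88) · Id(440/88) = 40 · 5 = 200
  d = 110: φ(110) · Id(440/110) = 40 · 4 = 160
  d = 220: φ(220) · Id(440/220) = 80 · 2 = 160
  d = 440: φ(440) · Id(440/440) = 160 · 1 = 160
Summing: (φ * Id)(440) = 440 + 220 + 220 + 352 + 220 + 176 + 400 + 176 + 200 + 176 + 200 + 320 + 200 + 160 + 160 + 160 = 3780.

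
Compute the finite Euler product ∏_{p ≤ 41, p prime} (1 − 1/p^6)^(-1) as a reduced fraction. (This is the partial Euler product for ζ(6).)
∏ = 2443380210471738371061235001635487784786465943261975036855/2401726912683588750411628962956143030539652897300291780608

The primes p ≤ 41 are [2, 3, 5, 7, 11, 13, 17, 19, 23, 29, 31, 37, 41]. For each prime, (1 − 1/p^6)^(-1) = p^6 / (p^6 − 1). The product is (1 − 1/2^6)^(-1), (1 − 1/3^6)^(-1), (1 − 1/5^6)^(-1), (1 − 1/7^6)^(-1), (1 − 1/11^6)^(-1), (1 − 1/13^6)^(-1), (1 − 1/17^6)^(-1), (1 − 1/19^6)^(-1), (1 − 1/23^6)^(-1), (1 − 1/29^6)^(-1), (1 − 1/31^6)^(-1), (1 − 1/37^6)^(-1), (1 − 1/41^6)^(-1) = ∏ p^6 / (p^6 − 1) = 2443380210471738371061235001635487784786465943261975036855/2401726912683588750411628962956143030539652897300291780608.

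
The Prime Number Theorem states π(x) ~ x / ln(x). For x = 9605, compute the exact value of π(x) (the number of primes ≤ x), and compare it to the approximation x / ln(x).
π(9605) = 1185;  x/ln(x) ≈ 1047.43;  relative error ≈ 11.61%.

Directly count primes up to 9605: π(9605) = 1185. The PNT approximation gives 9605/ln(9605) ≈ 9605/9.17004 ≈ 1047.43. Relative error (π(x) − x/ln(x)) / π(x) ≈ 11.61%; the approximation is known to undercount slightly (Li(x) is a better estimate).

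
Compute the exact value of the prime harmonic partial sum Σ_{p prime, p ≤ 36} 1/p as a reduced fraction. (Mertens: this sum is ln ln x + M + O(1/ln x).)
Σ 1/p = 314016924901/200560490130

π(36) = 11, so the primes ≤ 36 are [2, 3, 5, 7, 11, 13, 17, 19, 23, 29, 31]. Summing 1/p over these primes: 314016924901/200560490130 ≈ 1.5657. Mertens estimate ln ln(36) + 0.2615 ≈ 1.5378.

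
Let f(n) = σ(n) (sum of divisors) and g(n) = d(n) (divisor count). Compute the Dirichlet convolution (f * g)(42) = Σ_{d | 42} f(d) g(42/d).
(σ * d)(42) = 300

Divisors of 42: [1, 2, 3, 6, 7, 14, 21, 42]. For each d | 42:
  d = 1: σ(1) · d(42/1) = 1 · 8 = 8
  d = 2: σ(2) · d(42/2) = 3 · 4 = 12
  d = 3: σ(3) · d(42/3) = 4 · 4 = 16
  d = 6: σ(6) · d(42/6) = 12 · 2 = 24
  d = 7: σ(7) · d(42/7) = 8 · 4 = 32
  d = 14: σ(14) · d(42/14) = 24 · 2 = 48
  d = 21: σ(21) · d(42/21) = 32 · 2 = 64
  d = 42: σ(42) · d(42/42) = 96 · 1 = 96
Summing: (σ * d)(42) = 8 + 12 + 16 + 24 + 32 + 48 + 64 + 96 = 300.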